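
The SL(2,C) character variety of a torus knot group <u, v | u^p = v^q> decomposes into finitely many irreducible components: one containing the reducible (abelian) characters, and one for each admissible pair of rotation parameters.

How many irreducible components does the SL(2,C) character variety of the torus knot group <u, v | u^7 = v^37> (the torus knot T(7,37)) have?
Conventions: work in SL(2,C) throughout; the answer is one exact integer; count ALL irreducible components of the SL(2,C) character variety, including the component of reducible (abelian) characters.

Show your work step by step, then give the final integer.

109

Gamma = < u, v | u^7 = v^37 > (torus knot T(7,37)); the central element u^7 = v^37 acts as +I or -I in any irreducible SL(2,C) representation.
On an irreducible component, tr(u) is locked at 2*cos(pi*alpha/7) for some alpha in 1..6, and tr(v) at 2*cos(pi*beta/37) for some beta in 1..36.
Consistency of u^7 = (-1)^alpha I with v^37 = (-1)^beta I forces alpha = beta (mod 2).
count pairs: odd alpha (3 choices) x odd beta (18), plus even alpha (3) x even beta (18): 3*18 + 3*18 = 108.
That is 108 components of irreducible characters, and with the reducible (abelian) component the total is 109.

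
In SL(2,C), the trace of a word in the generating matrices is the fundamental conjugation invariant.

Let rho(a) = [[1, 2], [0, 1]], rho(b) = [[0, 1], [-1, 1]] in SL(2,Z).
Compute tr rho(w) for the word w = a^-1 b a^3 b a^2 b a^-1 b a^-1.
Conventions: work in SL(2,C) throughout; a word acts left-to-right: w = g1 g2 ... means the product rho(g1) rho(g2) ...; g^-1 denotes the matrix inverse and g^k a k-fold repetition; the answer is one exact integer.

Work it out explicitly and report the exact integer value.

231

rho(a^-1) = [[1, -2], [0, 1]]
... * rho(b) = [[0, 1], [-1, 1]]  ->  [[2, -1], [-1, 1]]
... * rho(a) = [[1, 2], [0, 1]]  ->  [[2, 3], [-1, -1]]
... * rho(a) = [[1, 2], [0, 1]]  ->  [[2, 7], [-1, -3]]
... * rho(a) = [[1, 2], [0, 1]]  ->  [[2, 11], [-1, -5]]
... * rho(b) = [[0, 1], [-1, 1]]  ->  [[-11, 13], [5, -6]]
... * rho(a) = [[1, 2], [0, 1]]  ->  [[-11, -9], [5, 4]]
... * rho(a) = [[1, 2], [0, 1]]  ->  [[-11, -31], [5, 14]]
... * rho(b) = [[0, 1], [-1, 1]]  ->  [[31, -42], [-14, 19]]
... * rho(a^-1) = [[1, -2], [0, 1]]  ->  [[31, -104], [-14, 47]]
... * rho(b) = [[0, 1], [-1, 1]]  ->  [[104, -73], [-47, 33]]
... * rho(a^-1) = [[1, -2], [0, 1]]  ->  [[104, -281], [-47, 127]]
tr = 104 + 127 = 231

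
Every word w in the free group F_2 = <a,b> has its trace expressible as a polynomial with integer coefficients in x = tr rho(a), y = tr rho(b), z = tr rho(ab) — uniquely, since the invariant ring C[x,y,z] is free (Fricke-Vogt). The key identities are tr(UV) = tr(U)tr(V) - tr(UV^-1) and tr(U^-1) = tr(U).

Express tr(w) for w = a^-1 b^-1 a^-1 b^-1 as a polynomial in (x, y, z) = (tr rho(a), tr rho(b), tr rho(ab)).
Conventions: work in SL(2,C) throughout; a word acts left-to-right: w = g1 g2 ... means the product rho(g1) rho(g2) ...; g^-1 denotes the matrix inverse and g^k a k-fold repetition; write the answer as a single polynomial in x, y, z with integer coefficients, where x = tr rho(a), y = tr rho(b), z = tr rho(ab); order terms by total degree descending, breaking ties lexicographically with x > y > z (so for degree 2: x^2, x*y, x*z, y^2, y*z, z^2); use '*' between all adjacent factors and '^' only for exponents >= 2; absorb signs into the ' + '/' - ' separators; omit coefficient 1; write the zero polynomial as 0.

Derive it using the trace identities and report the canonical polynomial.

z^2 - 2

tr(a^-1) = tr(a) = x
reduce: tr(a^-2) = tr(a^-1)*tr(a) - tr(1) = x^2 - 2
tr(b a^-1) = tr(b)*tr(a) - tr(b a) = x*y - z
tr(a^-2 b) = tr(b a^-1)*tr(a) - tr(b) = x^2*y - x*z - y
tr(a^-1 b^-1 a^-1) = tr(a^-2)*tr(b) - tr(a^-2 b) = x*z - y
so tr(a b a b) = tr(a b)*tr(a b) - tr(1)   [split at repeated a] = z^2 - 2
tr(b^-1 a b a) = tr(a b a)*tr(b) - tr(a b a b) = x*y*z - y^2 - z^2 + 2
tr(b a^-1 b^-1 a) = tr(b^-1 a b)*tr(a) - tr(b^-1 a b a) = -x*y*z + x^2 + y^2 + z^2 - 2
so tr(a^-1 b^-1 a^-1 b) = tr(b a^-1 b^-1)*tr(a) - tr(b a^-1 b^-1 a) = x*y*z - y^2 - z^2 + 2
reduce: tr(a^-1 b^-1 a^-1 b^-1) = tr(a^-1 b^-1 a^-1)*tr(b) - tr(a^-1 b^-1 a^-1 b) = z^2 - 2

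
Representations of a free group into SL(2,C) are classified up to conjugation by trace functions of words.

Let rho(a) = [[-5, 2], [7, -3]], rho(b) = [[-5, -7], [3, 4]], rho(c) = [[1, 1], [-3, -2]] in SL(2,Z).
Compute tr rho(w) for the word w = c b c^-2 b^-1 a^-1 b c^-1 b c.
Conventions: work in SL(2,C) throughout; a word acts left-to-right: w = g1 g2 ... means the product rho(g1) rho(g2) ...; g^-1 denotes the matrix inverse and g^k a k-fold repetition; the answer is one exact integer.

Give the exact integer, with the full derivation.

rho(c) = [[1, 1], [-3, -2]]
... * rho(b) = [[-5, -7], [3, 4]]  ->  [[-2, -3], [9, 13]]
... * rho(c^-1) = [[-2, -1], [3, 1]]  ->  [[-5, -1], [21, 4]]
... * rho(c^-1) = [[-2, -1], [3, 1]]  ->  [[7, 4], [-30, -17]]
... * rho(b^-1) = [[4, 7], [-3, -5]]  ->  [[16, 29], [-69, -125]]
... * rho(a^-1) = [[-3, -2], [-7, -5]]  ->  [[-251, -177], [1082, 763]]
... * rho(b) = [[-5, -7], [3, 4]]  ->  [[724, 1049], [-3121, -4522]]
... * rho(c^-1) = [[-2, -1], [3, 1]]  ->  [[1699, 325], [-7324, -1401]]
... * rho(b) = [[-5, -7], [3, 4]]  ->  [[-7520, -10593], [32417, 45664]]
... * rho(c) = [[1, 1], [-3, -2]]  ->  [[24259, 13666], [-104575, -58911]]
tr = 24259 + -58911 = -34652

-34652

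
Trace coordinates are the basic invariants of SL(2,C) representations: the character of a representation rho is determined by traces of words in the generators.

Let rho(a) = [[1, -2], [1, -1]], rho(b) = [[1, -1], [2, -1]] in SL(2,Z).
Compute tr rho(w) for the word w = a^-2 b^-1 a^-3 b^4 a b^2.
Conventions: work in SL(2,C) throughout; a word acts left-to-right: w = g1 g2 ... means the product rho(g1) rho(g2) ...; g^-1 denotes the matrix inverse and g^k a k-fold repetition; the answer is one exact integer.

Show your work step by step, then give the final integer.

rho(a^-1) = [[-1, 2], [-1, 1]]
... * rho(a^-1) = [[-1, 2], [-1, 1]]  ->  [[-1, 0], [0, -1]]
... * rho(b^-1) = [[-1, 1], [-2, 1]]  ->  [[1, -1], [2, -1]]
... * rho(a^-1) = [[-1, 2], [-1, 1]]  ->  [[0, 1], [-1, 3]]
... * rho(a^-1) = [[-1, 2], [-1, 1]]  ->  [[-1, 1], [-2, 1]]
... * rho(a^-1) = [[-1, 2], [-1, 1]]  ->  [[0, -1], [1, -3]]
... * rho(b) = [[1, -1], [2, -1]]  ->  [[-2, 1], [-5, 2]]
... * rho(b) = [[1, -1], [2, -1]]  ->  [[0, 1], [-1, 3]]
... * rho(b) = [[1, -1], [2, -1]]  ->  [[2, -1], [5, -2]]
... * rho(b) = [[1, -1], [2, -1]]  ->  [[0, -1], [1, -3]]
... * rho(a) = [[1, -2], [1, -1]]  ->  [[-1, 1], [-2, 1]]
... * rho(b) = [[1, -1], [2, -1]]  ->  [[1, 0], [0, 1]]
... * rho(b) = [[1, -1], [2, -1]]  ->  [[1, -1], [2, -1]]
tr = 1 + -1 = 0

0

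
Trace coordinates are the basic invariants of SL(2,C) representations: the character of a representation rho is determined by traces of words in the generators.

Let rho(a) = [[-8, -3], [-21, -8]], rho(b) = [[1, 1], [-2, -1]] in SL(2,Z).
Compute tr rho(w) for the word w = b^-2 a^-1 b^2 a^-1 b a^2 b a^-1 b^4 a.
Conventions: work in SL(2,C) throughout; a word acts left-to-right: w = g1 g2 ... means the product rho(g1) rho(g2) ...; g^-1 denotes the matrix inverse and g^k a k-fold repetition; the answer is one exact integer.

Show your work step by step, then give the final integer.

rho(b^-1) = [[-1, -1], [2, 1]]
... * rho(b^-1) = [[-1, -1], [2, 1]]  ->  [[-1, 0], [0, -1]]
... * rho(a^-1) = [[-8, 3], [21, -8]]  ->  [[8, -3], [-21, 8]]
... * rho(b) = [[1, 1], [-2, -1]]  ->  [[14, 11], [-37, -29]]
... * rho(b) = [[1, 1], [-2, -1]]  ->  [[-8, 3], [21, -8]]
... * rho(a^-1) = [[-8, 3], [21, -8]]  ->  [[127, -48], [-336, 127]]
... * rho(b) = [[1, 1], [-2, -1]]  ->  [[223, 175], [-590, -463]]
... * rho(a) = [[-8, -3], [-21, -8]]  ->  [[-5459, -2069], [14443, 5474]]
... * rho(a) = [[-8, -3], [-21, -8]]  ->  [[87121, 32929], [-230498, -87121]]
... * rho(b) = [[1, 1], [-2, -1]]  ->  [[21263, 54192], [-56256, -143377]]
... * rho(a^-1) = [[-8, 3], [21, -8]]  ->  [[967928, -369747], [-2560869, 978248]]
... * rho(b) = [[1, 1], [-2, -1]]  ->  [[1707422, 1337675], [-4517365, -3539117]]
... * rho(b) = [[1, 1], [-2, -1]]  ->  [[-967928, 369747], [2560869, -978248]]
... * rho(b) = [[1, 1], [-2, -1]]  ->  [[-1707422, -1337675], [4517365, 3539117]]
... * rho(b) = [[1, 1], [-2, -1]]  ->  [[967928, -369747], [-2560869, 978248]]
... * rho(a) = [[-8, -3], [-21, -8]]  ->  [[21263, 54192], [-56256, -143377]]
tr = 21263 + -143377 = -122114

-122114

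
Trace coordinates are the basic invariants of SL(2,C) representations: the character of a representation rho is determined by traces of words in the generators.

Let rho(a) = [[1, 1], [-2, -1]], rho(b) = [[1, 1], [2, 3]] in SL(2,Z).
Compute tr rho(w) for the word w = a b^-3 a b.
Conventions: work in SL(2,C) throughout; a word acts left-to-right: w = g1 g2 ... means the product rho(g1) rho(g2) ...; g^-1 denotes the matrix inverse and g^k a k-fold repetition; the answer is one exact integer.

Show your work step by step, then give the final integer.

-254

rho(a) = [[1, 1], [-2, -1]]
... * rho(b^-1) = [[3, -1], [-2, 1]]  ->  [[1, 0], [-4, 1]]
... * rho(b^-1) = [[3, -1], [-2, 1]]  ->  [[3, -1], [-14, 5]]
... * rho(b^-1) = [[3, -1], [-2, 1]]  ->  [[11, -4], [-52, 19]]
... * rho(a) = [[1, 1], [-2, -1]]  ->  [[19, 15], [-90, -71]]
... * rho(b) = [[1, 1], [2, 3]]  ->  [[49, 64], [-232, -303]]
tr = 49 + -303 = -254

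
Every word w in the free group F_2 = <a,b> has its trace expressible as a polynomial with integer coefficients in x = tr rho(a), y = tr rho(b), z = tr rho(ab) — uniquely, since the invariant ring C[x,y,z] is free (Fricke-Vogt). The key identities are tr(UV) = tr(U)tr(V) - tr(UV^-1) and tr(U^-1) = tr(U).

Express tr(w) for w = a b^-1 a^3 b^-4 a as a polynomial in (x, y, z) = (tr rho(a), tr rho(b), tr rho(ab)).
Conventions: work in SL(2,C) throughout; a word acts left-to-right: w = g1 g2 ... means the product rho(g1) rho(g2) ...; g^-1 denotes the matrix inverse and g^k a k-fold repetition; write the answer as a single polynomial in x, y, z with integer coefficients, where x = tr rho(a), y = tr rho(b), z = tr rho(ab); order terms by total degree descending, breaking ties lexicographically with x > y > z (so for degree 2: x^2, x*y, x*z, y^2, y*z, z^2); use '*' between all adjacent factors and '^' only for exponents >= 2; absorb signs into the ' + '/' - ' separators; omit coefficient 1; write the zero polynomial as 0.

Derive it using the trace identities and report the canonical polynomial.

x^5*y^5 - 2*x^4*y^4*z - 3*x^5*y^3 - 3*x^3*y^5 + x^3*y^3*z^2 + 5*x^4*y^2*z + 4*x^2*y^4*z + x^5*y + 10*x^3*y^3 - 2*x^3*y*z^2 + 2*x*y^5 - x*y^3*z^2 - x^4*z - 11*x^2*y^2*z - y^4*z - 4*x^3*y - 8*x*y^3 + 2*x*y*z^2 + 3*x^2*z + 3*y^2*z + 5*x*y - z

trace(a^2) = trace(a) trace(a) - trace(1)   [square of a] = x^2 - 2
trace(a^3) = trace(a) trace(a^2) - trace(a)   [square of a] = x^3 - 3*x
trace(a^4) = trace(a) trace(a^3) - trace(a^2)   [square of a] = x^4 - 4*x^2 + 2
use: trace(a^5) = trace(a) trace(a^4) - trace(a^3)   [square of a] = x^5 - 5*x^3 + 5*x
use: trace(a b a) = trace(a) trace(b a) - trace(b)   [square of a] = x*z - y
use: trace(b a^3) = trace(a) trace(a b a) - trace(a b)   [square of a] = x^2*z - x*y - z
trace(a^2 b a^2) = trace(a) trace(b a^3) - trace(b a^2)   [square of a] = x^3*z - x^2*y - 2*x*z + y
use: trace(a^5 b) = trace(a) trace(a^2 b a^2) - trace(a^2 b a)   [square of a] = x^4*z - x^3*y - 3*x^2*z + 2*x*y + z
trace(b^-1 a^5) = trace(a^5) trace(b) - trace(a^5 b)   [inverse elimination on b] = x^5*y - x^4*z - 4*x^3*y + 3*x^2*z + 3*x*y - z
use: trace(a^5 b^-2) = trace(b^-1 a^5) trace(b) - trace(b^-1 a^5 b)   [inverse elimination on b] = x^5*y^2 - x^4*y*z - x^5 - 4*x^3*y^2 + 3*x^2*y*z + 5*x^3 + 3*x*y^2 - y*z - 5*x
apply: trace(a^3 b^-3 a^2) = trace(a^5 b^-2) trace(b) - trace(a^5 b^-1)   [inverse elimination on b] = x^5*y^3 - x^4*y^2*z - 2*x^5*y - 4*x^3*y^3 + x^4*z + 3*x^2*y^2*z + 9*x^3*y + 3*x*y^3 - 3*x^2*z - y^2*z - 8*x*y + z
apply: trace(b a b a) = trace(a b) trace(a b) - trace(1)   [split at a repeated a] = z^2 - 2
trace(b a b) = trace(b) trace(a b) - trace(a)   [square of b] = y*z - x
use: trace(b a b a^2) = trace(a) trace(b a b a) - trace(b a b)   [square of a] = x*z^2 - y*z - x
trace(b a^3 b a) = trace(a) trace(b a b a^2) - trace(b a b a)   [square of a] = x^2*z^2 - x*y*z - x^2 - z^2 + 2
use: trace(a b^2 a) = trace(b) trace(a^2 b) - trace(a^2)   [square of b] = x*y*z - x^2 - y^2 + 2
trace(b a^3 b) = trace(a) trace(a b^2 a) - trace(a b^2)   [square of a] = x^2*y*z - x^3 - x*y^2 - y*z + 3*x
apply: trace(a^2 b a^3 b) = trace(a) trace(b a^3 b a) - trace(b a^3 b)   [square of a] = x^3*z^2 - 2*x^2*y*z + x*y^2 - x*z^2 + y*z - x
trace(a^2 b a^3 b^-1) = trace(a^2 b a^3) trace(b) - trace(a^2 b a^3 b)   [inverse elimination on b] = x^4*y*z - x^3*y^2 - x^3*z^2 - x^2*y*z + x*y^2 + x*z^2 + x
apply: trace(b^-1 a^2 b a^3 b^-1) = trace(a^2 b a^3 b^-1) trace(b) - trace(a^2 b a^3)   [inverse elimination on b] = x^4*y^2*z - x^3*y^3 - x^3*y*z^2 - x^4*z - x^2*y^2*z + x^3*y + x*y^3 + x*y*z^2 + 3*x^2*z - x*y - z
use: trace(a^3 b^-3 a^2 b) = trace(b^-1 a^2 b a^3 b^-1) trace(b) - trace(b^-1 a^2 b a^3)   [inverse elimination on b] = x^4*y^3*z - x^3*y^4 - x^3*y^2*z^2 - 2*x^4*y*z - x^2*y^3*z + 2*x^3*y^2 + x^3*z^2 + x*y^4 + x*y^2*z^2 + 4*x^2*y*z - 2*x*y^2 - x*z^2 - y*z - x
apply: trace(a^2 b^-1 a^3 b^-3) = trace(a^3 b^-3 a^2) trace(b) - trace(a^3 b^-3 a^2 b)   [inverse elimination on b] = x^5*y^4 - 2*x^4*y^3*z - 2*x^5*y^2 - 3*x^3*y^4 + x^3*y^2*z^2 + 3*x^4*y*z + 4*x^2*y^3*z + 7*x^3*y^2 - x^3*z^2 + 2*x*y^4 - x*y^2*z^2 - 7*x^2*y*z - y^3*z - 6*x*y^2 + x*z^2 + 2*y*z + x
apply: trace(a^2 b^-1 a^3 b^-1) = trace(a^3 b^-1 a^2) trace(b) - trace(a^3 b^-1 a^2 b)   [inverse elimination on b] = x^5*y^2 - 2*x^4*y*z - 3*x^3*y^2 + x^3*z^2 + 4*x^2*y*z + 2*x*y^2 - x*z^2 - y*z - x
trace(a^2 b^-1 a^3 b^-2) = trace(a^2 b^-1 a^3 b^-1) trace(b) - trace(a^2 b^-1 a^3)   [inverse elimination on b] = x^5*y^3 - 2*x^4*y^2*z - x^5*y - 3*x^3*y^3 + x^3*y*z^2 + x^4*z + 4*x^2*y^2*z + 4*x^3*y + 2*x*y^3 - x*y*z^2 - 3*x^2*z - y^2*z - 4*x*y + z
apply: trace(a b^-1 a^3 b^-4 a) = trace(a^2 b^-1 a^3 b^-3) trace(b) - trace(a^2 b^-1 a^3 b^-2)   [inverse elimination on b] = x^5*y^5 - 2*x^4*y^4*z - 3*x^5*y^3 - 3*x^3*y^5 + x^3*y^3*z^2 + 5*x^4*y^2*z + 4*x^2*y^4*z + x^5*y + 10*x^3*y^3 - 2*x^3*y*z^2 + 2*x*y^5 - x*y^3*z^2 - x^4*z - 11*x^2*y^2*z - y^4*z - 4*x^3*y - 8*x*y^3 + 2*x*y*z^2 + 3*x^2*z + 3*y^2*z + 5*x*y - z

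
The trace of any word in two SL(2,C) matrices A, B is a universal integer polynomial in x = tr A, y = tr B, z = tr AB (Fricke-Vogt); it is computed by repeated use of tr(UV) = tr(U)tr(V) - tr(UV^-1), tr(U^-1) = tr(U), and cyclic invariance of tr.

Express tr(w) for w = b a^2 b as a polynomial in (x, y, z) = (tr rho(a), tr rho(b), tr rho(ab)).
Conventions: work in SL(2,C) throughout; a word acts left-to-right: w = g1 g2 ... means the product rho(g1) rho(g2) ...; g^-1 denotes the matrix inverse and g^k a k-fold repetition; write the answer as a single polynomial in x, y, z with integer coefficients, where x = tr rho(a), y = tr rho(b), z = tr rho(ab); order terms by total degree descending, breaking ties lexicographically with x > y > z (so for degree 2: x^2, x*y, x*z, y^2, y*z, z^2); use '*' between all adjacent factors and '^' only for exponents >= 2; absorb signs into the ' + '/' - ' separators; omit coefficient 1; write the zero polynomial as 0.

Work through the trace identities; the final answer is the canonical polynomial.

x*y*z - x^2 - y^2 + 2

so tr(a^2 b) = tr(a) * tr(b a) - tr(b) = x*z - y
tr(a^2) = tr(a) * tr(a) - tr(1) = x^2 - 2
tr(b a^2 b) = tr(b) * tr(a^2 b) - tr(a^2) = x*y*z - x^2 - y^2 + 2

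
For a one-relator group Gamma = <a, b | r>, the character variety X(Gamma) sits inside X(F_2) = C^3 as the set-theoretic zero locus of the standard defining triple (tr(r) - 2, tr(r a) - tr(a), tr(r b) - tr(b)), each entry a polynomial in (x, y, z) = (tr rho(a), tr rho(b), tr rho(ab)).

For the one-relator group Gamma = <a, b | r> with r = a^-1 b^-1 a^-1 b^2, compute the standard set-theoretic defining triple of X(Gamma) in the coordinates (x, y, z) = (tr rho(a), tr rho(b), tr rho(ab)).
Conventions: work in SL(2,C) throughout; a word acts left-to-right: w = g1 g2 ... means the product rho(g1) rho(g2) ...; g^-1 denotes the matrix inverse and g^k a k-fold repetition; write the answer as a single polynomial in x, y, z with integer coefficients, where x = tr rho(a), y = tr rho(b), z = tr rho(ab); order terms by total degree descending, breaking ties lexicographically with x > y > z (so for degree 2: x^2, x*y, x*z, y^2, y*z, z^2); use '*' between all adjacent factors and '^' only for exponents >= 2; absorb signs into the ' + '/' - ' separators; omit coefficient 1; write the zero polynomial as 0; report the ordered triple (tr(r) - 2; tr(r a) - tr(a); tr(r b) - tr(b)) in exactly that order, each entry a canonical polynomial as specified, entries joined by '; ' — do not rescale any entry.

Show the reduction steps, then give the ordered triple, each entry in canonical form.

trace(b a^-1) = trace(b) * trace(a) - trace(b a) = x*y - z
so trace(b^2) = trace(b) * trace(b) - trace(1) = y^2 - 2
trace(a b^2) = trace(b) * trace(a b) - trace(a) = y*z - x
so trace(b a b^2) = trace(b) * trace(a b^2) - trace(a b) = y^2*z - x*y - z
trace(a b a b) = trace(b a) * trace(b a) - trace(1) = z^2 - 2
trace(a b a) = trace(a) * trace(b a) - trace(b) = x*z - y
reduce: trace(b a b^2 a) = trace(b) * trace(a b a b) - trace(a b a) = y*z^2 - x*z - y
trace(a b^2 a^-1 b) = trace(b a b^2) * trace(a) - trace(b a b^2 a) = x*y^2*z - x^2*y - y*z^2 + y
trace(b^2 a^-1 b^-1 a) = trace(a b^2 a^-1) * trace(b) - trace(a b^2 a^-1 b) = -x*y^2*z + x^2*y + y^3 + y*z^2 - 3*y
trace(a^-1 b^-1 a^-1 b^2) = trace(b^2 a^-1 b^-1) * trace(a) - trace(b^2 a^-1 b^-1 a) = x*y^2*z - y^3 - y*z^2 - x*z + 3*y
trace(b^2 a^-1) = trace(b^2) * trace(a) - trace(b^2 a)  (eliminate a^-1) = x*y^2 - y*z - x
trace(b^3) = trace(b) * trace(b^2) - trace(b)  (reduce the b square) = y^3 - 3*y
trace(b a b^3) = trace(b) * trace(b a b^2) - trace(b a b)  (reduce the b square) = y^3*z - x*y^2 - 2*y*z + x
reduce: trace(b a b^3 a) = trace(b) * trace(a b a b^2) - trace(a b a b)  (reduce the b square) = y^2*z^2 - x*y*z - y^2 - z^2 + 2
trace(a b^3 a^-1 b) = trace(b a b^3) * trace(a) - trace(b a b^3 a)  (eliminate a^-1) = x*y^3*z - x^2*y^2 - y^2*z^2 - x*y*z + x^2 + y^2 + z^2 - 2
reduce: trace(b^3 a^-1 b^-1 a) = trace(a b^3 a^-1) * trace(b) - trace(a b^3 a^-1 b)  (eliminate b^-1) = -x*y^3*z + x^2*y^2 + y^4 + y^2*z^2 + x*y*z - x^2 - 4*y^2 - z^2 + 2
reduce: trace(a^-1 b^-1 a^-1 b^3) = trace(b^3 a^-1 b^-1) * trace(a) - trace(b^3 a^-1 b^-1 a)  (eliminate a^-1) = x*y^3*z - y^4 - y^2*z^2 - 2*x*y*z + 4*y^2 + z^2 - 2
assemble the triple (trace(r) - 2; trace(r a) - x; trace(r b) - y)

x*y^2*z - y^3 - y*z^2 - x*z + 3*y - 2; x*y - x - z; x*y^3*z - y^4 - y^2*z^2 - 2*x*y*z + 4*y^2 + z^2 - y - 2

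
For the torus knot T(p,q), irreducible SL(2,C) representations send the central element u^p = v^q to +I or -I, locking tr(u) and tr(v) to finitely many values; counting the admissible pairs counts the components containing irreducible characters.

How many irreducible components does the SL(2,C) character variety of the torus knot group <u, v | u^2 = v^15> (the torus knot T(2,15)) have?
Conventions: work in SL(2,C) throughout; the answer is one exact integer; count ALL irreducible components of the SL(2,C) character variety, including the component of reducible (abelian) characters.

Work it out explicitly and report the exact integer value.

8

In the torus knot group T(2,15), u^2 = v^15 is central, so an irreducible representation sends it to +I or -I (Schur).
So on each irreducible component the traces are pinned: tr(u) = 2*cos(pi*alpha/2) with 1 <= alpha <= 1, tr(v) = 2*cos(pi*beta/15) with 1 <= beta <= 14.
The two central values (-1)^alpha I and (-1)^beta I must be the same matrix, so alpha and beta share a parity.
count pairs: odd alpha (1 choices) x odd beta (7), plus even alpha (0) x even beta (7): 1*7 + 0*7 = 7.
components with irreducible characters: 7; plus the single component of reducible (abelian) characters: total 8.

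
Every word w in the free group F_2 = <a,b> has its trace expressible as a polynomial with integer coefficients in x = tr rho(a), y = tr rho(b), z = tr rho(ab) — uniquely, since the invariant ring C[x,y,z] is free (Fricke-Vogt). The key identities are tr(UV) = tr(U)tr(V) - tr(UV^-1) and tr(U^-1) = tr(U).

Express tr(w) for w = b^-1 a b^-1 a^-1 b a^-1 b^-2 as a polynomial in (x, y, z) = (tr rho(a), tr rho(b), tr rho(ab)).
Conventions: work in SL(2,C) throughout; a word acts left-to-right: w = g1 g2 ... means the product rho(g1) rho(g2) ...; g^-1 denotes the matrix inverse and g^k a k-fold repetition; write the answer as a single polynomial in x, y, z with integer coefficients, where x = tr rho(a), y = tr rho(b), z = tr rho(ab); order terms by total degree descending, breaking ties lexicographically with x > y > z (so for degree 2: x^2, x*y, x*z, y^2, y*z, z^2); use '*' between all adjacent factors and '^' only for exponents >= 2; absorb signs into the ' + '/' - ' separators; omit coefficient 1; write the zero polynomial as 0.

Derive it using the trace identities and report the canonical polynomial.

x^2*y^4*z - x^3*y^3 - x*y^5 - 2*x*y^3*z^2 + y^4*z + y^2*z^3 + x^3*y + 5*x*y^3 + 2*x*y*z^2 - x^2*z - 4*y^2*z - z^3 - 5*x*y + 3*z

next, tr(a^-1) = tr(a) = x
tr(b^2) = tr(b) * tr(b) - tr(1) = y^2 - 2
tr(b^2 a) = tr(b) * tr(a b) - tr(a) = y*z - x
tr(b a^-1 b) = tr(b^2) * tr(a) - tr(b^2 a) = x*y^2 - y*z - x
tr(b^2 a b) = tr(b) * tr(a b^2) - tr(a b) = y^2*z - x*y - z
tr(a b a b) = tr(b a) * tr(b a) - tr(1) = z^2 - 2
next, tr(a b a) = tr(a) * tr(b a) - tr(b) = x*z - y
and tr(b^2 a b a) = tr(b) * tr(a b a b) - tr(a b a) = y*z^2 - x*z - y
tr(b a b a^-1 b) = tr(b^2 a b) * tr(a) - tr(b^2 a b a) = x*y^2*z - x^2*y - y*z^2 + y
next, tr(b a b a b a) = tr(a b a b) * tr(a b) - tr(b a) = z^3 - 3*z
tr(b a b a^-1 b a) = tr(b a b a b) * tr(a) - tr(b a b a b a) = x*y*z^2 - x^2*z - z^3 - x*y + 3*z
and tr(a b a^-1 b a^-1 b) = tr(b a b a^-1 b) * tr(a) - tr(b a b a^-1 b a) = x^2*y^2*z - x^3*y - 2*x*y*z^2 + x^2*z + z^3 + 2*x*y - 3*z
tr(a^-1 b a^-1 b^-1 a b) = tr(a b a^-1 b a^-1) * tr(b) - tr(a b a^-1 b a^-1 b) = -x^2*y^2*z + x^3*y + x*y^3 + 2*x*y*z^2 - x^2*z - y^2*z - z^3 - 3*x*y + 3*z
tr(b^-1 a b^-1 a^-1 b a^-1) = tr(a^-1 b a^-1 b^-1 a) * tr(b) - tr(a^-1 b a^-1 b^-1 a b) = x^2*y^2*z - x^3*y - x*y^3 - 2*x*y*z^2 + x^2*z + y^2*z + z^3 + 4*x*y - 3*z
tr(b^-2 a b^-1 a^-1 b a^-1) = tr(b^-1 a b^-1 a^-1 b a^-1) * tr(b) - tr(b^-1 a b^-1 a^-1 b a^-1 b) = x^2*y^3*z - x^3*y^2 - x*y^4 - 2*x*y^2*z^2 + x^2*y*z + y^3*z + y*z^3 + 4*x*y^2 - 3*y*z - x
tr(b^-1 a b^-1 a^-1 b a^-1 b^-2) = tr(b^-2 a b^-1 a^-1 b a^-1) * tr(b) - tr(b^-2 a b^-1 a^-1 b a^-1 b) = x^2*y^4*z - x^3*y^3 - x*y^5 - 2*x*y^3*z^2 + y^4*z + y^2*z^3 + x^3*y + 5*x*y^3 + 2*x*y*z^2 - x^2*z - 4*y^2*z - z^3 - 5*x*y + 3*z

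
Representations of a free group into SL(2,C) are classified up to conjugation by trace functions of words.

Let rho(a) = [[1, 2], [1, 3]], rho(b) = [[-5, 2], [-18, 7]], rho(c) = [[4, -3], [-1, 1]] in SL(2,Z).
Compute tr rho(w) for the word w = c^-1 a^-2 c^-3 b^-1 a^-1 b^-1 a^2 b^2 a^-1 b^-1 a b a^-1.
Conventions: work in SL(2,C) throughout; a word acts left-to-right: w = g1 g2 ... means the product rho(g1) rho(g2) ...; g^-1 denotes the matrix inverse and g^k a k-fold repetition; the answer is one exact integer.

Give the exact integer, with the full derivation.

1911526045

rho(c^-1) = [[1, 3], [1, 4]]
... * rho(a^-1) = [[3, -2], [-1, 1]]  ->  [[0, 1], [-1, 2]]
... * rho(a^-1) = [[3, -2], [-1, 1]]  ->  [[-1, 1], [-5, 4]]
... * rho(c^-1) = [[1, 3], [1, 4]]  ->  [[0, 1], [-1, 1]]
... * rho(c^-1) = [[1, 3], [1, 4]]  ->  [[1, 4], [0, 1]]
... * rho(c^-1) = [[1, 3], [1, 4]]  ->  [[5, 19], [1, 4]]
... * rho(b^-1) = [[7, -2], [18, -5]]  ->  [[377, -105], [79, -22]]
... * rho(a^-1) = [[3, -2], [-1, 1]]  ->  [[1236, -859], [259, -180]]
... * rho(b^-1) = [[7, -2], [18, -5]]  ->  [[-6810, 1823], [-1427, 382]]
... * rho(a) = [[1, 2], [1, 3]]  ->  [[-4987, -8151], [-1045, -1708]]
... * rho(a) = [[1, 2], [1, 3]]  ->  [[-13138, -34427], [-2753, -7214]]
... * rho(b) = [[-5, 2], [-18, 7]]  ->  [[685376, -267265], [143617, -56004]]
... * rho(b) = [[-5, 2], [-18, 7]]  ->  [[1383890, -500103], [289987, -104794]]
... * rho(a^-1) = [[3, -2], [-1, 1]]  ->  [[4651773, -3267883], [974755, -684768]]
... * rho(b^-1) = [[7, -2], [18, -5]]  ->  [[-26259483, 7035869], [-5502539, 1474330]]
... * rho(a) = [[1, 2], [1, 3]]  ->  [[-19223614, -31411359], [-4028209, -6582088]]
... * rho(b) = [[-5, 2], [-18, 7]]  ->  [[661522532, -258326741], [138618629, -54131034]]
... * rho(a^-1) = [[3, -2], [-1, 1]]  ->  [[2242894337, -1581371805], [469986921, -331368292]]
tr = 2242894337 + -331368292 = 1911526045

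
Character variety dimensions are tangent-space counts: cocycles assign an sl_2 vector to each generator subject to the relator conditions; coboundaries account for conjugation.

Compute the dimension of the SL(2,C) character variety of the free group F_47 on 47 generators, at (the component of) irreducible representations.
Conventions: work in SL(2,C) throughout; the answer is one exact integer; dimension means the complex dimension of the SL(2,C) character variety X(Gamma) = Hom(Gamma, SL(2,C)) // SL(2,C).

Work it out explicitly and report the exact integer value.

Here Gamma is free of rank 47 — no relator constrains a cocycle.
So Z^1 = (sl_2)^47 in full: dim Z^1 = 141.
At an irreducible rho the centralizer of the image in sl_2 is 0, so the coboundary map sl_2 -> Z^1 is injective: dim B^1 = 3.
dim H^1 = 141 - 3 = 138, which is dim X.

138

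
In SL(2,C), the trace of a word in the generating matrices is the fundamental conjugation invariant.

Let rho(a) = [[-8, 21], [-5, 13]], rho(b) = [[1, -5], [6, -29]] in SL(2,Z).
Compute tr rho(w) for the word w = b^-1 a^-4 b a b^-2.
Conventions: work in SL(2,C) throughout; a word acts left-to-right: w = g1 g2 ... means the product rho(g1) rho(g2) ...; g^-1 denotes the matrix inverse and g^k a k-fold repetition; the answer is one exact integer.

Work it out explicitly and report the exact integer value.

2053269263

rho(b^-1) = [[-29, 5], [-6, 1]]
... * rho(a^-1) = [[13, -21], [5, -8]]  ->  [[-352, 569], [-73, 118]]
... * rho(a^-1) = [[13, -21], [5, -8]]  ->  [[-1731, 2840], [-359, 589]]
... * rho(a^-1) = [[13, -21], [5, -8]]  ->  [[-8303, 13631], [-1722, 2827]]
... * rho(a^-1) = [[13, -21], [5, -8]]  ->  [[-39784, 65315], [-8251, 13546]]
... * rho(b) = [[1, -5], [6, -29]]  ->  [[352106, -1695215], [73025, -351579]]
... * rho(a) = [[-8, 21], [-5, 13]]  ->  [[5659227, -14643569], [1173695, -3037002]]
... * rho(b^-1) = [[-29, 5], [-6, 1]]  ->  [[-76256169, 13652566], [-15815143, 2831473]]
... * rho(b^-1) = [[-29, 5], [-6, 1]]  ->  [[2129513505, -367628279], [441650309, -76244242]]
tr = 2129513505 + -76244242 = 2053269263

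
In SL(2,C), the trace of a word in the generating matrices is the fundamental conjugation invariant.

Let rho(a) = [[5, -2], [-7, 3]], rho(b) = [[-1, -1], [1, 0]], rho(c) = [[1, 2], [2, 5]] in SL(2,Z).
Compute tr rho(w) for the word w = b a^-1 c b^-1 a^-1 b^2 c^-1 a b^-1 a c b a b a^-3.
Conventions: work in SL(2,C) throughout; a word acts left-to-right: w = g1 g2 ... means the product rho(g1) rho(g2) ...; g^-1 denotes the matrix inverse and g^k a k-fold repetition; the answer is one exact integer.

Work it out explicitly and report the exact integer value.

rho(b) = [[-1, -1], [1, 0]]
... * rho(a^-1) = [[3, 2], [7, 5]]  ->  [[-10, -7], [3, 2]]
... * rho(c) = [[1, 2], [2, 5]]  ->  [[-24, -55], [7, 16]]
... * rho(b^-1) = [[0, 1], [-1, -1]]  ->  [[55, 31], [-16, -9]]
... * rho(a^-1) = [[3, 2], [7, 5]]  ->  [[382, 265], [-111, -77]]
... * rho(b) = [[-1, -1], [1, 0]]  ->  [[-117, -382], [34, 111]]
... * rho(b) = [[-1, -1], [1, 0]]  ->  [[-265, 117], [77, -34]]
... * rho(c^-1) = [[5, -2], [-2, 1]]  ->  [[-1559, 647], [453, -188]]
... * rho(a) = [[5, -2], [-7, 3]]  ->  [[-12324, 5059], [3581, -1470]]
... * rho(b^-1) = [[0, 1], [-1, -1]]  ->  [[-5059, -17383], [1470, 5051]]
... * rho(a) = [[5, -2], [-7, 3]]  ->  [[96386, -42031], [-28007, 12213]]
... * rho(c) = [[1, 2], [2, 5]]  ->  [[12324, -17383], [-3581, 5051]]
... * rho(b) = [[-1, -1], [1, 0]]  ->  [[-29707, -12324], [8632, 3581]]
... * rho(a) = [[5, -2], [-7, 3]]  ->  [[-62267, 22442], [18093, -6521]]
... * rho(b) = [[-1, -1], [1, 0]]  ->  [[84709, 62267], [-24614, -18093]]
... * rho(a^-1) = [[3, 2], [7, 5]]  ->  [[689996, 480753], [-200493, -139693]]
... * rho(a^-1) = [[3, 2], [7, 5]]  ->  [[5435259, 3783757], [-1579330, -1099451]]
... * rho(a^-1) = [[3, 2], [7, 5]]  ->  [[42792076, 29789303], [-12434147, -8655915]]
tr = 42792076 + -8655915 = 34136161

34136161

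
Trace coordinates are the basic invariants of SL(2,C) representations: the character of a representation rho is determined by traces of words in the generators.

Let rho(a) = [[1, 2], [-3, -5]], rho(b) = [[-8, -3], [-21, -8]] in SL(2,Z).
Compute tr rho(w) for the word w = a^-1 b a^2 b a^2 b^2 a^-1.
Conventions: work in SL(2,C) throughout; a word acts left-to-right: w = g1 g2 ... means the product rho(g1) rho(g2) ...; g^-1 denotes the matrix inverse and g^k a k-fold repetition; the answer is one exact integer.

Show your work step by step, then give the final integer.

rho(a^-1) = [[-5, -2], [3, 1]]
... * rho(b) = [[-8, -3], [-21, -8]]  ->  [[82, 31], [-45, -17]]
... * rho(a) = [[1, 2], [-3, -5]]  ->  [[-11, 9], [6, -5]]
... * rho(a) = [[1, 2], [-3, -5]]  ->  [[-38, -67], [21, 37]]
... * rho(b) = [[-8, -3], [-21, -8]]  ->  [[1711, 650], [-945, -359]]
... * rho(a) = [[1, 2], [-3, -5]]  ->  [[-239, 172], [132, -95]]
... * rho(a) = [[1, 2], [-3, -5]]  ->  [[-755, -1338], [417, 739]]
... * rho(b) = [[-8, -3], [-21, -8]]  ->  [[34138, 12969], [-18855, -7163]]
... * rho(b) = [[-8, -3], [-21, -8]]  ->  [[-545453, -206166], [301263, 113869]]
... * rho(a^-1) = [[-5, -2], [3, 1]]  ->  [[2108767, 884740], [-1164708, -488657]]
tr = 2108767 + -488657 = 1620110

1620110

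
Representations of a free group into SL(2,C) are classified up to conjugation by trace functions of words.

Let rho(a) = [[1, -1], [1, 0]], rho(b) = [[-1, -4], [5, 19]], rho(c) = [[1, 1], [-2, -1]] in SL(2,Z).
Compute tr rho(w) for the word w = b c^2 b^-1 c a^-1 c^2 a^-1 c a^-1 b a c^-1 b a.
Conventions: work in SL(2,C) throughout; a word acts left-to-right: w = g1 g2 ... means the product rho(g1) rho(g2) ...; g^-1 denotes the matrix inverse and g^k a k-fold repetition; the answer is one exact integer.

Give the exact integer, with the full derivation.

5456

rho(b) = [[-1, -4], [5, 19]]
... * rho(c) = [[1, 1], [-2, -1]]  ->  [[7, 3], [-33, -14]]
... * rho(c) = [[1, 1], [-2, -1]]  ->  [[1, 4], [-5, -19]]
... * rho(b^-1) = [[19, 4], [-5, -1]]  ->  [[-1, 0], [0, -1]]
... * rho(c) = [[1, 1], [-2, -1]]  ->  [[-1, -1], [2, 1]]
... * rho(a^-1) = [[0, 1], [-1, 1]]  ->  [[1, -2], [-1, 3]]
... * rho(c) = [[1, 1], [-2, -1]]  ->  [[5, 3], [-7, -4]]
... * rho(c) = [[1, 1], [-2, -1]]  ->  [[-1, 2], [1, -3]]
... * rho(a^-1) = [[0, 1], [-1, 1]]  ->  [[-2, 1], [3, -2]]
... * rho(c) = [[1, 1], [-2, -1]]  ->  [[-4, -3], [7, 5]]
... * rho(a^-1) = [[0, 1], [-1, 1]]  ->  [[3, -7], [-5, 12]]
... * rho(b) = [[-1, -4], [5, 19]]  ->  [[-38, -145], [65, 248]]
... * rho(a) = [[1, -1], [1, 0]]  ->  [[-183, 38], [313, -65]]
... * rho(c^-1) = [[-1, -1], [2, 1]]  ->  [[259, 221], [-443, -378]]
... * rho(b) = [[-1, -4], [5, 19]]  ->  [[846, 3163], [-1447, -5410]]
... * rho(a) = [[1, -1], [1, 0]]  ->  [[4009, -846], [-6857, 1447]]
tr = 4009 + 1447 = 5456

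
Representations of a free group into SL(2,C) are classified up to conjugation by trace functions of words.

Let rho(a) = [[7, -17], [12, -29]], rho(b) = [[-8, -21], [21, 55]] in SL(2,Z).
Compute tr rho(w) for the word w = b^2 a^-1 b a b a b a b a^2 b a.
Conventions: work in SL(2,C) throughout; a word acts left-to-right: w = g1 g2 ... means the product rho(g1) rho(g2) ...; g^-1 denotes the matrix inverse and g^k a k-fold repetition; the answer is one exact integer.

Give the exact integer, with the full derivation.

rho(b) = [[-8, -21], [21, 55]]
... * rho(b) = [[-8, -21], [21, 55]]  ->  [[-377, -987], [987, 2584]]
... * rho(a^-1) = [[-29, 17], [-12, 7]]  ->  [[22777, -13318], [-59631, 34867]]
... * rho(b) = [[-8, -21], [21, 55]]  ->  [[-461894, -1210807], [1209255, 3169936]]
... * rho(a) = [[7, -17], [12, -29]]  ->  [[-17762942, 42965601], [46504017, -112485479]]
... * rho(b) = [[-8, -21], [21, 55]]  ->  [[1044381157, 2736129837], [-2734227195, -7163285702]]
... * rho(a) = [[7, -17], [12, -29]]  ->  [[40144226143, -97102244942], [-105099018789, 254217147673]]
... * rho(b) = [[-8, -21], [21, 55]]  ->  [[-2360300952926, -6183652220813], [6179352251445, 16189022516584]]
... * rho(a) = [[7, -17], [12, -29]]  ->  [[-90725933320238, 219451030603319], [237523735959123, -574530641255501]]
... * rho(b) = [[-8, -21], [21, 55]]  ->  [[5334279109231603, 13975051282907543], [-13965333354038505, -36587183724194138]]
... * rho(a) = [[7, -17], [12, -29]]  ->  [[205040569159511737, -495959232061255998], [-536803538168599191, 1298438995020284587]]
... * rho(a) = [[7, -17], [12, -29]]  ->  [[-4516226800618489817, 10897128054064724413], [11823643173063220707, -28529070706722066776]]
... * rho(b) = [[-8, -21], [21, 55]]  ->  [[264969503540307131209, 694182805786548128872], [-693699630225669167952, -1817395395504041307527]]
... * rho(a) = [[7, -17], [12, -29]]  ->  [[10184980194220727464927, -24635782927995116967841], [-26664642157628179865988, 64497360183453573773467]]
tr = 10184980194220727464927 + 64497360183453573773467 = 74682340377674301238394

74682340377674301238394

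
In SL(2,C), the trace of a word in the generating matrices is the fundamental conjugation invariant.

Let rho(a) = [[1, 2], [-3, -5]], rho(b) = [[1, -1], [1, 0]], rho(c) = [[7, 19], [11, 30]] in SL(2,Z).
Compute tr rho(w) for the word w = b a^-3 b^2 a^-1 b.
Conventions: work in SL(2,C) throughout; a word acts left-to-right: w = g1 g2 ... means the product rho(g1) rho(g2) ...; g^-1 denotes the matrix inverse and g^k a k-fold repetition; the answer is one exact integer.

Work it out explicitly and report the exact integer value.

550

rho(b) = [[1, -1], [1, 0]]
... * rho(a^-1) = [[-5, -2], [3, 1]]  ->  [[-8, -3], [-5, -2]]
... * rho(a^-1) = [[-5, -2], [3, 1]]  ->  [[31, 13], [19, 8]]
... * rho(a^-1) = [[-5, -2], [3, 1]]  ->  [[-116, -49], [-71, -30]]
... * rho(b) = [[1, -1], [1, 0]]  ->  [[-165, 116], [-101, 71]]
... * rho(b) = [[1, -1], [1, 0]]  ->  [[-49, 165], [-30, 101]]
... * rho(a^-1) = [[-5, -2], [3, 1]]  ->  [[740, 263], [453, 161]]
... * rho(b) = [[1, -1], [1, 0]]  ->  [[1003, -740], [614, -453]]
tr = 1003 + -453 = 550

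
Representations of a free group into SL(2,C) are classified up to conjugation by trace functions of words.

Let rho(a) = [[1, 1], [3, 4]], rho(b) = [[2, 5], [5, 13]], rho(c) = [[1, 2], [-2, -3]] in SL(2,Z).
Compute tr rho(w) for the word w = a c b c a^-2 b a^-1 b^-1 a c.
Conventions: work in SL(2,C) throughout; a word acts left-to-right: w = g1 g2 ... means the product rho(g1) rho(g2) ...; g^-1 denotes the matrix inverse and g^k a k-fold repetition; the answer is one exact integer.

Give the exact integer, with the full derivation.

7577

rho(a) = [[1, 1], [3, 4]]
... * rho(c) = [[1, 2], [-2, -3]]  ->  [[-1, -1], [-5, -6]]
... * rho(b) = [[2, 5], [5, 13]]  ->  [[-7, -18], [-40, -103]]
... * rho(c) = [[1, 2], [-2, -3]]  ->  [[29, 40], [166, 229]]
... * rho(a^-1) = [[4, -1], [-3, 1]]  ->  [[-4, 11], [-23, 63]]
... * rho(a^-1) = [[4, -1], [-3, 1]]  ->  [[-49, 15], [-281, 86]]
... * rho(b) = [[2, 5], [5, 13]]  ->  [[-23, -50], [-132, -287]]
... * rho(a^-1) = [[4, -1], [-3, 1]]  ->  [[58, -27], [333, -155]]
... * rho(b^-1) = [[13, -5], [-5, 2]]  ->  [[889, -344], [5104, -1975]]
... * rho(a) = [[1, 1], [3, 4]]  ->  [[-143, -487], [-821, -2796]]
... * rho(c) = [[1, 2], [-2, -3]]  ->  [[831, 1175], [4771, 6746]]
tr = 831 + 6746 = 7577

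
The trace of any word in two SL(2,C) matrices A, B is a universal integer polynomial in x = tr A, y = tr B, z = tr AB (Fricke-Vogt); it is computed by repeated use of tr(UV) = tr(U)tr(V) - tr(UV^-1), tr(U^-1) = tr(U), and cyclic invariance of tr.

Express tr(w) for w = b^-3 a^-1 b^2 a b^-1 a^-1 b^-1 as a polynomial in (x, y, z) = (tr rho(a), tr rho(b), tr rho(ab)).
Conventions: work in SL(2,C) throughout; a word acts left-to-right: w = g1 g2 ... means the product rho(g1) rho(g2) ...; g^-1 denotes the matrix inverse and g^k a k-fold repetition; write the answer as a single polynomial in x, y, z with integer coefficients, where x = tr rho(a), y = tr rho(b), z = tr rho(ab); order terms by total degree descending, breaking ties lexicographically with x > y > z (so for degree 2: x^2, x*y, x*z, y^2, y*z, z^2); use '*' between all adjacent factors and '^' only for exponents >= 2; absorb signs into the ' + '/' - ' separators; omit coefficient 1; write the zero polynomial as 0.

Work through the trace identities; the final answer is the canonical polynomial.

-x*y^5*z^2 + 2*x^2*y^4*z + y^6*z + y^4*z^3 - x^3*y^3 - x*y^5 + x*y^3*z^2 - 3*x^2*y^2*z - 6*y^4*z - 2*y^2*z^3 + x^3*y + 5*x*y^3 + x*y*z^2 + 9*y^2*z - 5*x*y - z

tr(b^-1 a) = tr(a)*tr(b) - tr(a b) = x*y - z
tr(a b^-2) = tr(b^-1 a)*tr(b) - tr(b^-1 a b) = x*y^2 - y*z - x
tr(a^2 b) = tr(a)*tr(b a) - tr(b) = x*z - y
tr(a^2) = tr(a)*tr(a) - tr(1) = x^2 - 2
tr(a b^2 a) = tr(b)*tr(a^2 b) - tr(a^2) = x*y*z - x^2 - y^2 + 2
tr(a b a b) = tr(b a)*tr(b a) - tr(1)   [split at repeated b] = z^2 - 2
tr(a b^2 a b) = tr(b)*tr(a b a b) - tr(a b a) = y*z^2 - x*z - y
tr(a b^2 a b^-1) = tr(a b^2 a)*tr(b) - tr(a b^2 a b) = x*y^2*z - x^2*y - y^3 - y*z^2 + x*z + 3*y
tr(a b^2 a b^-2) = tr(a b^2 a b^-1)*tr(b) - tr(a b^2 a) = x*y^3*z - x^2*y^2 - y^4 - y^2*z^2 + x^2 + 4*y^2 - 2
tr(b^-1 a b^2 a b^-2) = tr(a b^2 a b^-2)*tr(b) - tr(a b^2 a b^-1) = x*y^4*z - x^2*y^3 - y^5 - y^3*z^2 - x*y^2*z + 2*x^2*y + 5*y^3 + y*z^2 - x*z - 5*y
tr(b^2 a b^-4 a) = tr(b^-1 a b^2 a b^-2)*tr(b) - tr(b^-1 a b^2 a b^-1) = x*y^5*z - x^2*y^4 - y^6 - y^4*z^2 - 2*x*y^3*z + 3*x^2*y^2 + 6*y^4 + 2*y^2*z^2 - x*y*z - x^2 - 9*y^2 + 2
tr(b^-3 a^-1 b^2 a b^-1) = tr(b^2 a b^-4)*tr(a) - tr(b^2 a b^-4 a) = -x*y^5*z + x^2*y^4 + y^6 + y^4*z^2 + 2*x*y^3*z - 2*x^2*y^2 - 6*y^4 - 2*y^2*z^2 + 9*y^2 - 2
tr(a b^2) = tr(b)*tr(a b) - tr(a) = y*z - x
tr(a b^2 a^2) = tr(a)*tr(a b^2 a) - tr(a b^2) = x^2*y*z - x^3 - x*y^2 - y*z + 3*x
tr(a^2 b a b) = tr(a)*tr(b a b a) - tr(b a b) = x*z^2 - y*z - x
tr(a^2 b a) = tr(a)*tr(b a^2) - tr(b a) = x^2*z - x*y - z
tr(a b^2 a^2 b) = tr(b)*tr(a^2 b a b) - tr(a^2 b a) = x*y*z^2 - x^2*z - y^2*z + z
tr(a b^2 a^2 b^-1) = tr(a b^2 a^2)*tr(b) - tr(a b^2 a^2 b) = x^2*y^2*z - x^3*y - x*y^3 - x*y*z^2 + x^2*z + 3*x*y - z
tr(b^2 a^2 b^-2 a) = tr(a b^2 a^2 b^-1)*tr(b) - tr(a b^2 a^2) = x^2*y^3*z - x^3*y^2 - x*y^4 - x*y^2*z^2 + x^3 + 4*x*y^2 - 3*x
tr(a b^-2 a^-1 b^2 a) = tr(b^2 a^2 b^-2)*tr(a) - tr(b^2 a^2 b^-2 a) = -x^2*y^3*z + x^3*y^2 + x*y^4 + x*y^2*z^2 - 4*x*y^2 + x
tr(b^2 a b) = tr(b)*tr(b a b) - tr(b a) = y^2*z - x*y - z
tr(b^2 a b a b) = tr(b)*tr(a b a b^2) - tr(a b a b) = y^2*z^2 - x*y*z - y^2 - z^2 + 2
tr(a b a b a b) = tr(a b)*tr(a b a b) - tr(a^-1 b^-1)   [split at repeated a] = z^3 - 3*z
tr(b^2 a b a b a) = tr(b)*tr(a b a b a b) - tr(a b a b a) = y*z^3 - x*z^2 - 2*y*z + x
tr(a^-1 b^2 a b a b) = tr(b^2 a b a b)*tr(a) - tr(b^2 a b a b a) = x*y^2*z^2 - x^2*y*z - y*z^3 - x*y^2 + 2*y*z + x
tr(b^-1 a^-1 b^2 a b a) = tr(a^-1 b^2 a b a)*tr(b) - tr(a^-1 b^2 a b a b) = -x*y^2*z^2 + x^2*y*z + y^3*z + y*z^3 - 3*y*z - x
tr(a b^-2 a^-1 b^2 a b) = tr(b^-1 a^-1 b^2 a b a)*tr(b) - tr(b^-1 a^-1 b^2 a b a b) = -x*y^3*z^2 + x^2*y^2*z + y^4*z + y^2*z^3 - 4*y^2*z + z
tr(a^-1 b^2 a b^-1 a b^-2) = tr(a b^-2 a^-1 b^2 a)*tr(b) - tr(a b^-2 a^-1 b^2 a b) = -x^2*y^4*z + x^3*y^3 + x*y^5 + 2*x*y^3*z^2 - x^2*y^2*z - y^4*z - y^2*z^3 - 4*x*y^3 + 4*y^2*z + x*y - z
tr(a b^-1 a^-1 b^2 a) = tr(b^2 a^2 b^-1)*tr(a) - tr(b^2 a^2 b^-1 a) = -x^2*y^2*z + x^3*y + x*y^3 + x*y*z^2 - 4*x*y + z
tr(a^-1 b^2 a b^-1 a b^-1) = tr(a b^-1 a^-1 b^2 a)*tr(b) - tr(a b^-1 a^-1 b^2 a b) = -x^2*y^3*z + x^3*y^2 + x*y^4 + 2*x*y^2*z^2 - x^2*y*z - y^3*z - y*z^3 - 4*x*y^2 + 4*y*z + x
tr(b^-3 a^-1 b^2 a b^-1 a) = tr(a^-1 b^2 a b^-1 a b^-2)*tr(b) - tr(a^-1 b^2 a b^-1 a b^-1) = -x^2*y^5*z + x^3*y^4 + x*y^6 + 2*x*y^4*z^2 - y^5*z - y^3*z^3 - x^3*y^2 - 5*x*y^4 - 2*x*y^2*z^2 + x^2*y*z + 5*y^3*z + y*z^3 + 5*x*y^2 - 5*y*z - x
tr(b^-2 a^-1 b^2 a b^-1 a^-1 b^-1) = tr(b^-3 a^-1 b^2 a b^-1)*tr(a) - tr(b^-3 a^-1 b^2 a b^-1 a) = -x*y^4*z^2 + 2*x^2*y^3*z + y^5*z + y^3*z^3 - x^3*y^2 - x*y^4 - x^2*y*z - 5*y^3*z - y*z^3 + 4*x*y^2 + 5*y*z - x
tr(b^-2 a^-1 b^2 a) = tr(b^2 a b^-2)*tr(a) - tr(b^2 a b^-2 a) = -x*y^3*z + x^2*y^2 + y^4 + y^2*z^2 - 4*y^2 + 2
tr(b^2) = tr(b)*tr(b) - tr(1) = y^2 - 2
tr(a^-1 b^2 a b) = tr(b^2 a b)*tr(a) - tr(b^2 a b a) = x*y^2*z - x^2*y - y*z^2 + y
tr(b^-1 a^-1 b^2 a) = tr(a^-1 b^2 a)*tr(b) - tr(a^-1 b^2 a b) = -x*y^2*z + x^2*y + y^3 + y*z^2 - 3*y
tr(b^-2 a^-1 b^2 a b^-1) = tr(b^-2 a^-1 b^2 a)*tr(b) - tr(b^-2 a^-1 b^2 a b) = -x*y^4*z + x^2*y^3 + y^5 + y^3*z^2 + x*y^2*z - x^2*y - 5*y^3 - y*z^2 + 5*y
tr(b^-2 a^-1 b^2 a b^-1 a^-1) = tr(b^-2 a^-1 b^2 a b^-1)*tr(a) - tr(b^-2 a^-1 b^2 a b^-1 a) = -x*y^3*z^2 + 2*x^2*y^2*z + y^4*z + y^2*z^3 - x^3*y - x*y^3 - x*y*z^2 - 4*y^2*z + 4*x*y + z
tr(b^-3 a^-1 b^2 a b^-1 a^-1 b^-1) = tr(b^-2 a^-1 b^2 a b^-1 a^-1 b^-1)*tr(b) - tr(b^-2 a^-1 b^2 a b^-1 a^-1) = -x*y^5*z^2 + 2*x^2*y^4*z + y^6*z + y^4*z^3 - x^3*y^3 - x*y^5 + x*y^3*z^2 - 3*x^2*y^2*z - 6*y^4*z - 2*y^2*z^3 + x^3*y + 5*x*y^3 + x*y*z^2 + 9*y^2*z - 5*x*y - z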